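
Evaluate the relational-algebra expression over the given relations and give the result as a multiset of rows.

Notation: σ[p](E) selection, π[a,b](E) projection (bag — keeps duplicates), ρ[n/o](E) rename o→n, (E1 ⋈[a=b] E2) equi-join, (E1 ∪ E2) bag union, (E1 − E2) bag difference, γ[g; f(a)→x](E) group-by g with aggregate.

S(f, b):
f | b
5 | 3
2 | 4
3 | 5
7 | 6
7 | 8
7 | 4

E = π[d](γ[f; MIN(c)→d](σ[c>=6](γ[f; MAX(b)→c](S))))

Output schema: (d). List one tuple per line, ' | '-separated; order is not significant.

Stepwise |·|:
  S → 6
  γ[f; MAX(b)→c](S) → 4
  σ[c>=6](γ[f; MAX(b)→c](S)) → 1
  γ[f; MIN(c)→d](σ[c>=6](γ[f; MAX(b)→c](S))) → 1
  π[d](γ[f; MIN(c)→d](σ[c>=6](γ[f; MAX(b)→c](S)))) → 1

== RESULT ==
d
8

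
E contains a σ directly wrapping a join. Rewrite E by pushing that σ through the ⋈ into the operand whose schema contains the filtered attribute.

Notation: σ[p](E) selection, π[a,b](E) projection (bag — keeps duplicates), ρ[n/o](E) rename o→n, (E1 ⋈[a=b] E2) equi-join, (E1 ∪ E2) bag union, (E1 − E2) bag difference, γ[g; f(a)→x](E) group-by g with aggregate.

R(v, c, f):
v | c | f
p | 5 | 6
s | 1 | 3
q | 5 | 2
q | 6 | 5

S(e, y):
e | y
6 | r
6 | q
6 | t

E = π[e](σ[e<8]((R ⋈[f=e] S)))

σ filters on e, owned by the right side.
E' = π[e]((R ⋈[f=e] σ[e<8](S)))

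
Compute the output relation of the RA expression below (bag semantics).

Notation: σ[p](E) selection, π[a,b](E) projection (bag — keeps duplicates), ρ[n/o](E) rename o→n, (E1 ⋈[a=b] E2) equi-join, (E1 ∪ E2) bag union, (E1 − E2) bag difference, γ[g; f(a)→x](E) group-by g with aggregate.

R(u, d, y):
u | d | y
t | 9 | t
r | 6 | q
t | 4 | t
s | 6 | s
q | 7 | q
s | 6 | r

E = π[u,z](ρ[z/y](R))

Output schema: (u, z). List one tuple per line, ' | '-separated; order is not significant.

Stepwise |·|:
  R → 6
  ρ[z/y](R) → 6
  π[u,z](ρ[z/y](R)) → 6

== RESULT ==
u | z
q | q
r | q
s | r
s | s
t | t
t | t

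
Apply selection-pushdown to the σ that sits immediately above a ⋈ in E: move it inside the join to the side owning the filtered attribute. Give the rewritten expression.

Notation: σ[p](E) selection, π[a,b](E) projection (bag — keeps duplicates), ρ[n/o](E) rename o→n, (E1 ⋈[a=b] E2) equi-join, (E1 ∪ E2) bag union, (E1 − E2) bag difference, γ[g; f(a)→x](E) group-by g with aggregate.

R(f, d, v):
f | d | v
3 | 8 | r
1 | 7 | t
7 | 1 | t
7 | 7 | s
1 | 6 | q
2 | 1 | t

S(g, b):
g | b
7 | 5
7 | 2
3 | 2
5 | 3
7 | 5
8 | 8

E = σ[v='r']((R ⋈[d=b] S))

σ filters on v, owned by the left side.
E' = (σ[v='r'](R) ⋈[d=b] S)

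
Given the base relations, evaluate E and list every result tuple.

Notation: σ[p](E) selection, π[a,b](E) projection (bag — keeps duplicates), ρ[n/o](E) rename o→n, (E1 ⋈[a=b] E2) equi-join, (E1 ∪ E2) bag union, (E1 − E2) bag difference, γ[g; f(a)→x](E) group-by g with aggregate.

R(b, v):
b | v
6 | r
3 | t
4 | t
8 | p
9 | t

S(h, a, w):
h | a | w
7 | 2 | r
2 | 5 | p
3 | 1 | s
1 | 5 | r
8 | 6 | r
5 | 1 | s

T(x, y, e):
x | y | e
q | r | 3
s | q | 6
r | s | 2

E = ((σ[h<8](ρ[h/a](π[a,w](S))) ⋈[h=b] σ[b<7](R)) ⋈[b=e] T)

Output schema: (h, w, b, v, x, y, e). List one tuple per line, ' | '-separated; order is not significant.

Subexpression sizes:
  S → 6
  π[a,w](S) → 6
  ρ[h/a](π[a,w](S)) → 6
  σ[h<8](ρ[h/a](π[a,w](S))) → 6
  R → 5
  σ[b<7](R) → 3
  (σ[h<8](ρ[h/a](π[a,w](S))) ⋈[h=b] σ[b<7](R)) → 1
  T → 3
  ((σ[h<8](ρ[h/a](π[a,w](S))) ⋈[h=b] σ[b<7](R)) ⋈[b=e] T) → 1

== RESULT ==
h | w | b | v | x | y | e
6 | r | 6 | r | s | q | 6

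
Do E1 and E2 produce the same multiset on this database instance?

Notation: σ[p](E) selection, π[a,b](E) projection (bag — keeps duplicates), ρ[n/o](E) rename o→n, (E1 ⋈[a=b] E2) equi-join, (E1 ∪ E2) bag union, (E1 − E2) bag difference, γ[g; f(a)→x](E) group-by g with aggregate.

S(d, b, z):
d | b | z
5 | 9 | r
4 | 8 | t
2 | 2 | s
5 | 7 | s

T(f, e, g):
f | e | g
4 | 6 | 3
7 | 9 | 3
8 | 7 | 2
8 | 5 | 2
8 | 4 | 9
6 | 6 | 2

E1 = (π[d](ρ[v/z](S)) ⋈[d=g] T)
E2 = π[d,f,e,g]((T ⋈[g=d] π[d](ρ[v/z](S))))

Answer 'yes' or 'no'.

E1 per-node cardinality:
  S → 4
  ρ[v/z](S) → 4
  π[d](ρ[v/z](S)) → 4
  T → 6
  (π[d](ρ[v/z](S)) ⋈[d=g] T) → 3
E2 per-node cardinality:
  T → 6
  S → 4
  ρ[v/z](S) → 4
  π[d](ρ[v/z](S)) → 4
  (T ⋈[g=d] π[d](ρ[v/z](S))) → 3
  π[d,f,e,g]((T ⋈[g=d] π[d](ρ[v/z](S)))) → 3

E1 and E2 produce the same multiset:
d | f | e | g
2 | 6 | 6 | 2
2 | 8 | 5 | 2
2 | 8 | 7 | 2

yes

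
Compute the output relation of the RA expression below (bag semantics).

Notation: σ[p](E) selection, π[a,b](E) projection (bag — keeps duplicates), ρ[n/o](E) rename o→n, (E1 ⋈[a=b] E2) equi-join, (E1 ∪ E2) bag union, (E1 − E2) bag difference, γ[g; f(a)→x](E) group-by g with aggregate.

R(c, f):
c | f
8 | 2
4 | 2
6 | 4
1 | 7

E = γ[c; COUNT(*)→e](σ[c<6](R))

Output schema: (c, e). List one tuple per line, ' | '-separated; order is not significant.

Stepwise |·|:
  R → 4
  σ[c<6](R) → 2
  γ[c; COUNT(*)→e](σ[c<6](R)) → 2

== RESULT ==
c | e
1 | 1
4 | 1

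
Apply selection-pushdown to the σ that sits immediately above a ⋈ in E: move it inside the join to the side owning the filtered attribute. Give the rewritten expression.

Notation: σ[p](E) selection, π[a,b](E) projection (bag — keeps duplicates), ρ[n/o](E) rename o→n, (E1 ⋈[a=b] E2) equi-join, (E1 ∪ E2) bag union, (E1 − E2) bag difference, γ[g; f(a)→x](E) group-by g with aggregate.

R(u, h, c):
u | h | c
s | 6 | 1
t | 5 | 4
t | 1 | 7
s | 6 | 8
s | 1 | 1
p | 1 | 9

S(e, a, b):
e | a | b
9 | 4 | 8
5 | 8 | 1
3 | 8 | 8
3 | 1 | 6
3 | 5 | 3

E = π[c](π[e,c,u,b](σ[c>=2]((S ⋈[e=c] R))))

σ filters on c, owned by the right side.
E' = π[c](π[e,c,u,b]((S ⋈[e=c] σ[c>=2](R))))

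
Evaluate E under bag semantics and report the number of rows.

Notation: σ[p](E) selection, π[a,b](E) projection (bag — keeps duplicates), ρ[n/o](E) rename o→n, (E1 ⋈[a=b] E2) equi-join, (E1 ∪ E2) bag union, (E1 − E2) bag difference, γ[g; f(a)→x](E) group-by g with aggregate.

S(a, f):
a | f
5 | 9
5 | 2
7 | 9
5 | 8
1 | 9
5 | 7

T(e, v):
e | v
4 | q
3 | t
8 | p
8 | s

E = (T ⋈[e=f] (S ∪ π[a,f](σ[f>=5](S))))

Row counts bottom-up:
  T → 4
  S → 6
  S → 6
  σ[f>=5](S) → 5
  π[a,f](σ[f>=5](S)) → 5
  (S ∪ π[a,f](σ[f>=5](S))) → 11
  (T ⋈[e=f] (S ∪ π[a,f](σ[f>=5](S)))) → 4

|E| = 4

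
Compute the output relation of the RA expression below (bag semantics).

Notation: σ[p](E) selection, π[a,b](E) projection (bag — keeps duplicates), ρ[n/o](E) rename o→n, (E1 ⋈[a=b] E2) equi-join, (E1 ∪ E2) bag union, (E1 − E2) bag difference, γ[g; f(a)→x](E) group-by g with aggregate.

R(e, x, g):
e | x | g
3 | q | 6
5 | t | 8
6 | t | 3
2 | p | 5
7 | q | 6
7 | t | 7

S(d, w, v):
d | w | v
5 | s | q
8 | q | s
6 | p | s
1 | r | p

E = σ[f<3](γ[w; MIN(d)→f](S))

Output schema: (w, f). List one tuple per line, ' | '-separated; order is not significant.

Per-node cardinality:
  S → 4
  γ[w; MIN(d)→f](S) → 4
  σ[f<3](γ[w; MIN(d)→f](S)) → 1

== RESULT ==
w | f
r | 1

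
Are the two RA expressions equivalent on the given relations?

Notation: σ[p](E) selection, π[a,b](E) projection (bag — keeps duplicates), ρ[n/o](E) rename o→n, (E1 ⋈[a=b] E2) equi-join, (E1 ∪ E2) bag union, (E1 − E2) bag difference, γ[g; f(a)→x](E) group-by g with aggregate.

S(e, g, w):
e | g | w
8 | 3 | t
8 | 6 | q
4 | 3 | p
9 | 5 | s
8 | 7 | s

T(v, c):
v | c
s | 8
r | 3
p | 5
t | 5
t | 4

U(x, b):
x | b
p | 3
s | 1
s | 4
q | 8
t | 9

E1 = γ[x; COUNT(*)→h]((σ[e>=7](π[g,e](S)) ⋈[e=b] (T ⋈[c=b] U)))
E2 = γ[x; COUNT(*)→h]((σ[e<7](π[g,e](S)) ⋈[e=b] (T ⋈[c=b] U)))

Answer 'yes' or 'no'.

E1 row counts bottom-up:
  S → 5
  π[g,e](S) → 5
  σ[e>=7](π[g,e](S)) → 4
  T → 5
  U → 5
  (T ⋈[c=b] U) → 3
  (σ[e>=7](π[g,e](S)) ⋈[e=b] (T ⋈[c=b] U)) → 3
  γ[x; COUNT(*)→h]((σ[e>=7](π[g,e](S)) ⋈[e=b] (T ⋈[c=b] U))) → 1
E2 row counts bottom-up:
  S → 5
  π[g,e](S) → 5
  σ[e<7](π[g,e](S)) → 1
  T → 5
  U → 5
  (T ⋈[c=b] U) → 3
  (σ[e<7](π[g,e](S)) ⋈[e=b] (T ⋈[c=b] U)) → 1
  γ[x; COUNT(*)→h]((σ[e<7](π[g,e](S)) ⋈[e=b] (T ⋈[c=b] U))) → 1

E1 result:
x | h
q | 3
E2 result:
x | h
s | 1
Witness: ('q', 3) appears 1× in E1 but 0× in E2.

no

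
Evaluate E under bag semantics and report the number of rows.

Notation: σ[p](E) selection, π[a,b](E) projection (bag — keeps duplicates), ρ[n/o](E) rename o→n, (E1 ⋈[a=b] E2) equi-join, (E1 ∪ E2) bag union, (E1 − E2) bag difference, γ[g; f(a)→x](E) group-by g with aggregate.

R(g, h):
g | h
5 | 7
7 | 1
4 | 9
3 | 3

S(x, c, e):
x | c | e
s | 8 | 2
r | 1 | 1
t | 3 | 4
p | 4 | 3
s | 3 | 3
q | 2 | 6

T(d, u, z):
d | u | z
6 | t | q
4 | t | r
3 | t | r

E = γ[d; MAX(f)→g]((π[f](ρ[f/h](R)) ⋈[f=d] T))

Per-node cardinality:
  R → 4
  ρ[f/h](R) → 4
  π[f](ρ[f/h](R)) → 4
  T → 3
  (π[f](ρ[f/h](R)) ⋈[f=d] T) → 1
  γ[d; MAX(f)→g]((π[f](ρ[f/h](R)) ⋈[f=d] T)) → 1

|E| = 1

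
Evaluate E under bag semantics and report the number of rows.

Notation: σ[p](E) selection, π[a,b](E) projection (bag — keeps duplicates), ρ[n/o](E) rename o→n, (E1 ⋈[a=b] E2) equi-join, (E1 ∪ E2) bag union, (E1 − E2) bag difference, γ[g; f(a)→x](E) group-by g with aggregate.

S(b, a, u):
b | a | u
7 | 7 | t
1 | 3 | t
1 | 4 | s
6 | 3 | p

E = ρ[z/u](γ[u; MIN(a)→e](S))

Stepwise |·|:
  S → 4
  γ[u; MIN(a)→e](S) → 3
  ρ[z/u](γ[u; MIN(a)→e](S)) → 3

|E| = 3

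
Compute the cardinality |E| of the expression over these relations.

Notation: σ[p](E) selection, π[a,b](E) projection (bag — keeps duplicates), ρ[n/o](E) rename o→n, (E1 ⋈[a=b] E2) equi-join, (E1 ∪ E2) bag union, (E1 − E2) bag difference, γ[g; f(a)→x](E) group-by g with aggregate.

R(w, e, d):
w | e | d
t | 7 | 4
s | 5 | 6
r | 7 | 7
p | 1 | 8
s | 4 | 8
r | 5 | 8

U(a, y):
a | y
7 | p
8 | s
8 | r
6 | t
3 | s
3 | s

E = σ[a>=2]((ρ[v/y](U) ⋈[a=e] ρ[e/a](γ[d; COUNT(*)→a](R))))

Stepwise |·|:
  U → 6
  ρ[v/y](U) → 6
  R → 6
  γ[d; COUNT(*)→a](R) → 4
  ρ[e/a](γ[d; COUNT(*)→a](R)) → 4
  (ρ[v/y](U) ⋈[a=e] ρ[e/a](γ[d; COUNT(*)→a](R))) → 2
  σ[a>=2]((ρ[v/y](U) ⋈[a=e] ρ[e/a](γ[d; COUNT(*)→a](R)))) → 2

|E| = 2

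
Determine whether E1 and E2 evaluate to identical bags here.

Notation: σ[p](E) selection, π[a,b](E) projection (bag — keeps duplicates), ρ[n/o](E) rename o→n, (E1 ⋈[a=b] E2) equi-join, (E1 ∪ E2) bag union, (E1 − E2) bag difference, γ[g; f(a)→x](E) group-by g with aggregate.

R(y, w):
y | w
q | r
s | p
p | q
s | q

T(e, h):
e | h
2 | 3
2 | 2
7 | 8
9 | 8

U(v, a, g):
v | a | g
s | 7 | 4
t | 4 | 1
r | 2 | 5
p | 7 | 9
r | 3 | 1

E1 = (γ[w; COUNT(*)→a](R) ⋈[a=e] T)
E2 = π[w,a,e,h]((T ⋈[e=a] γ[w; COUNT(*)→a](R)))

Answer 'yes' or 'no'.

E1 subexpression sizes:
  R → 4
  γ[w; COUNT(*)→a](R) → 3
  T → 4
  (γ[w; COUNT(*)→a](R) ⋈[a=e] T) → 2
E2 subexpression sizes:
  T → 4
  R → 4
  γ[w; COUNT(*)→a](R) → 3
  (T ⋈[e=a] γ[w; COUNT(*)→a](R)) → 2
  π[w,a,e,h]((T ⋈[e=a] γ[w; COUNT(*)→a](R))) → 2

E1 and E2 produce the same multiset:
w | a | e | h
q | 2 | 2 | 2
q | 2 | 2 | 3

yes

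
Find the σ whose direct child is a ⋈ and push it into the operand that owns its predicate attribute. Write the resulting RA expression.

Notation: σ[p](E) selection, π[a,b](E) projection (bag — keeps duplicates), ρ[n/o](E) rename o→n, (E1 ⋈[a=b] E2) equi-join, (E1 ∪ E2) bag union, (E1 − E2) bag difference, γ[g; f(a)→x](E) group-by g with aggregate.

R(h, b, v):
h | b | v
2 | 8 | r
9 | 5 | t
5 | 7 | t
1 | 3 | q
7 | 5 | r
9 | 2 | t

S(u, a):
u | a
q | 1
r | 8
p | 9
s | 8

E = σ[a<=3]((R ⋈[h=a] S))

σ filters on a, owned by the right side.
E' = (R ⋈[h=a] σ[a<=3](S))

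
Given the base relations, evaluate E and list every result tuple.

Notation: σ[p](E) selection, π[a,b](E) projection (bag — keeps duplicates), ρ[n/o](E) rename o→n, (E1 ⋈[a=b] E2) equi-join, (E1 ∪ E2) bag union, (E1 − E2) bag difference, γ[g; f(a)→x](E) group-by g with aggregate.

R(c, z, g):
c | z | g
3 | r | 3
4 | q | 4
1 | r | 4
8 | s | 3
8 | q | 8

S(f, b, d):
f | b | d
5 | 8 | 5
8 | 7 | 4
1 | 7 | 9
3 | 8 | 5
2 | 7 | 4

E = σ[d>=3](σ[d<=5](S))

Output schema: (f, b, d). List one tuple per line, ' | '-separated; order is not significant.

Stepwise |·|:
  S → 5
  σ[d<=5](S) → 4
  σ[d>=3](σ[d<=5](S)) → 4

== RESULT ==
f | b | d
2 | 7 | 4
3 | 8 | 5
5 | 8 | 5
8 | 7 | 4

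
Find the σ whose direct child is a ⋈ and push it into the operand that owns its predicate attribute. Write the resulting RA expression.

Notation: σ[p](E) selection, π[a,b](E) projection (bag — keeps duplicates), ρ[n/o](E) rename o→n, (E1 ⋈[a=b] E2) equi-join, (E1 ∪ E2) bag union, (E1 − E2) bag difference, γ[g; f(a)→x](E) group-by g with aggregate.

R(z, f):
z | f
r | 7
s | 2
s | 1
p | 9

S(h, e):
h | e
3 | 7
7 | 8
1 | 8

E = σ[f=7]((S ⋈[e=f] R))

σ filters on f, owned by the right side.
E' = (S ⋈[e=f] σ[f=7](R))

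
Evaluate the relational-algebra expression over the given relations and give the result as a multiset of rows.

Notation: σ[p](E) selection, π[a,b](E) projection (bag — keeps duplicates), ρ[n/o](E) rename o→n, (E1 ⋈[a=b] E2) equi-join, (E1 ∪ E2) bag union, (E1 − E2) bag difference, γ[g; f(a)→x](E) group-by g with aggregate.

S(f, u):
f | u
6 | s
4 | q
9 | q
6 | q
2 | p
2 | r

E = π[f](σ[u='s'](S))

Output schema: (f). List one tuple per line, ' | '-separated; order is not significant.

Subexpression sizes:
  S → 6
  σ[u='s'](S) → 1
  π[f](σ[u='s'](S)) → 1

== RESULT ==
f
6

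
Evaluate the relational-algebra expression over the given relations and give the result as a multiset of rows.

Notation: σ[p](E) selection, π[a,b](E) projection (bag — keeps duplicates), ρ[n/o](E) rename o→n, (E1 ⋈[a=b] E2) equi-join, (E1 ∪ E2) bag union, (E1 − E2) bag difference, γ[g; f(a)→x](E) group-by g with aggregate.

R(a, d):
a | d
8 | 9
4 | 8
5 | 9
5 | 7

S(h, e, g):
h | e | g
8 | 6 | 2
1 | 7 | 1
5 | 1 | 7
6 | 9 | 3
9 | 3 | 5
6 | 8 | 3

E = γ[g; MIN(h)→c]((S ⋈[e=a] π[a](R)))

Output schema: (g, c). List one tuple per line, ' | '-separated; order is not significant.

Subexpression sizes:
  S → 6
  R → 4
  π[a](R) → 4
  (S ⋈[e=a] π[a](R)) → 1
  γ[g; MIN(h)→c]((S ⋈[e=a] π[a](R))) → 1

== RESULT ==
g | c
3 | 6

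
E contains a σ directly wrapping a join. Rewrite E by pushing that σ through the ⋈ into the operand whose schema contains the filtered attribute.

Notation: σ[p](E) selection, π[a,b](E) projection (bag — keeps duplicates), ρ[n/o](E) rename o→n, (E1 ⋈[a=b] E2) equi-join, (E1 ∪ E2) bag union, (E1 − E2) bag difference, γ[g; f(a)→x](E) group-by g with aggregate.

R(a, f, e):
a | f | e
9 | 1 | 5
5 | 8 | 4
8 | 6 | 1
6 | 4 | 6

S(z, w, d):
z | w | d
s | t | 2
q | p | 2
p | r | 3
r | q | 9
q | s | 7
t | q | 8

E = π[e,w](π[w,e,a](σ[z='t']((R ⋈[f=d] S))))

σ filters on z, owned by the right side.
E' = π[e,w](π[w,e,a]((R ⋈[f=d] σ[z='t'](S))))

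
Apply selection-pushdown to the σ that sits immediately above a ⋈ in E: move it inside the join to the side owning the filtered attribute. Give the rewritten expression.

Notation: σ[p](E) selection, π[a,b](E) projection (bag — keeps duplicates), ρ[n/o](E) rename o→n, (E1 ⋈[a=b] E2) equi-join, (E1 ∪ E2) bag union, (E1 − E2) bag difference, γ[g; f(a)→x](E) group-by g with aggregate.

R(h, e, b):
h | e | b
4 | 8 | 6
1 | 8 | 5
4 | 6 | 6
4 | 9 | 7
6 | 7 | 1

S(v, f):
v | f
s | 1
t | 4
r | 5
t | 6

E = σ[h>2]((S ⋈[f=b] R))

σ filters on h, owned by the right side.
E' = (S ⋈[f=b] σ[h>2](R))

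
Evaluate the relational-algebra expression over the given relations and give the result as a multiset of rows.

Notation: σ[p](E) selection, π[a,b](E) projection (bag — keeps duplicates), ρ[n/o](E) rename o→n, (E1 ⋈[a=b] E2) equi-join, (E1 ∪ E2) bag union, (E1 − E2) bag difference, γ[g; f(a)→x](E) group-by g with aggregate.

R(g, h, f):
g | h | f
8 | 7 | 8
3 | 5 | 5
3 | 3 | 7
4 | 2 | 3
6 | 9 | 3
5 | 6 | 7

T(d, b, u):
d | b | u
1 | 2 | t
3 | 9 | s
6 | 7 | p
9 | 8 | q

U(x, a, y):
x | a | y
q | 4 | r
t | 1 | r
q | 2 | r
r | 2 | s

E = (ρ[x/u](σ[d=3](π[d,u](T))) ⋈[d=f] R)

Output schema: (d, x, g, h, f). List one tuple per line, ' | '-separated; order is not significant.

Subexpression sizes:
  T → 4
  π[d,u](T) → 4
  σ[d=3](π[d,u](T)) → 1
  ρ[x/u](σ[d=3](π[d,u](T))) → 1
  R → 6
  (ρ[x/u](σ[d=3](π[d,u](T))) ⋈[d=f] R) → 2

== RESULT ==
d | x | g | h | f
3 | s | 4 | 2 | 3
3 | s | 6 | 9 | 3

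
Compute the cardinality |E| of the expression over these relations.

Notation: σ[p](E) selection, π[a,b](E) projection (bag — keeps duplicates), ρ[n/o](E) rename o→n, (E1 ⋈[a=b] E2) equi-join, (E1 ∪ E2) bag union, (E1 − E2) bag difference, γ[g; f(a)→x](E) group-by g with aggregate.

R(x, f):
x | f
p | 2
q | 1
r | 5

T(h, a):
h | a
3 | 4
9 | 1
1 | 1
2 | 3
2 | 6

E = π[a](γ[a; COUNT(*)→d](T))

Subexpression sizes:
  T → 5
  γ[a; COUNT(*)→d](T) → 4
  π[a](γ[a; COUNT(*)→d](T)) → 4

|E| = 4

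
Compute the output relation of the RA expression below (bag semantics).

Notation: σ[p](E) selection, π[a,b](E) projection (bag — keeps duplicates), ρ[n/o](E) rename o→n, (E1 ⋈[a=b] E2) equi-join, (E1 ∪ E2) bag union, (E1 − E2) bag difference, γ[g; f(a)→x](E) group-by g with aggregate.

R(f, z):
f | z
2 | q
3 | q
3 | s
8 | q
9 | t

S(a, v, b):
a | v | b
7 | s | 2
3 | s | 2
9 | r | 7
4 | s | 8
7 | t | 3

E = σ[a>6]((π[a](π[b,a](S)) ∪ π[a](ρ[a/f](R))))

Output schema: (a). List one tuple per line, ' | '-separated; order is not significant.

Stepwise |·|:
  S → 5
  π[b,a](S) → 5
  π[a](π[b,a](S)) → 5
  R → 5
  ρ[a/f](R) → 5
  π[a](ρ[a/f](R)) → 5
  (π[a](π[b,a](S)) ∪ π[a](ρ[a/f](R))) → 10
  σ[a>6]((π[a](π[b,a](S)) ∪ π[a](ρ[a/f](R)))) → 5

== RESULT ==
a
7
7
8
9
9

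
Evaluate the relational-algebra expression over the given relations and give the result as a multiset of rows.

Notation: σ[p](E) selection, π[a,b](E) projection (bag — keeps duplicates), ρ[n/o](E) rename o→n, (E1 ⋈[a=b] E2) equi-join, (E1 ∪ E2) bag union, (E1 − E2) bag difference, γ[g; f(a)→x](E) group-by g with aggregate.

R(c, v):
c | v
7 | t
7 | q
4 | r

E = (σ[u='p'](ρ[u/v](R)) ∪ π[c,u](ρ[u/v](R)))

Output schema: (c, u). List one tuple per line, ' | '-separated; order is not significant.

Stepwise |·|:
  R → 3
  ρ[u/v](R) → 3
  σ[u='p'](ρ[u/v](R)) → 0
  R → 3
  ρ[u/v](R) → 3
  π[c,u](ρ[u/v](R)) → 3
  (σ[u='p'](ρ[u/v](R)) ∪ π[c,u](ρ[u/v](R))) → 3

== RESULT ==
c | u
4 | r
7 | q
7 | t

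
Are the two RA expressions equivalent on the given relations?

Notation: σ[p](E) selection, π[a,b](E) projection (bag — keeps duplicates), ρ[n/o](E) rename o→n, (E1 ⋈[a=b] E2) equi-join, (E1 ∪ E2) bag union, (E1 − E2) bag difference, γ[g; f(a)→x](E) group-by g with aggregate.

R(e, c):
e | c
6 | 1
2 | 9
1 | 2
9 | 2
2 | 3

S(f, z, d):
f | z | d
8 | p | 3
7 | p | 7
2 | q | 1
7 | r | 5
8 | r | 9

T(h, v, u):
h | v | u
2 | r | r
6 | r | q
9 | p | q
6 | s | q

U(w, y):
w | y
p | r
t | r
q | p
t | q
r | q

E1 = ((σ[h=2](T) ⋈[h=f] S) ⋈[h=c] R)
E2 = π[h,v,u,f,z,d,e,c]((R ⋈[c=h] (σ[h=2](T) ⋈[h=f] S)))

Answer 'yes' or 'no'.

E1 stepwise |·|:
  T → 4
  σ[h=2](T) → 1
  S → 5
  (σ[h=2](T) ⋈[h=f] S) → 1
  R → 5
  ((σ[h=2](T) ⋈[h=f] S) ⋈[h=c] R) → 2
E2 stepwise |·|:
  R → 5
  T → 4
  σ[h=2](T) → 1
  S → 5
  (σ[h=2](T) ⋈[h=f] S) → 1
  (R ⋈[c=h] (σ[h=2](T) ⋈[h=f] S)) → 2
  π[h,v,u,f,z,d,e,c]((R ⋈[c=h] (σ[h=2](T) ⋈[h=f] S))) → 2

E1 and E2 produce the same multiset:
h | v | u | f | z | d | e | c
2 | r | r | 2 | q | 1 | 1 | 2
2 | r | r | 2 | q | 1 | 9 | 2

yes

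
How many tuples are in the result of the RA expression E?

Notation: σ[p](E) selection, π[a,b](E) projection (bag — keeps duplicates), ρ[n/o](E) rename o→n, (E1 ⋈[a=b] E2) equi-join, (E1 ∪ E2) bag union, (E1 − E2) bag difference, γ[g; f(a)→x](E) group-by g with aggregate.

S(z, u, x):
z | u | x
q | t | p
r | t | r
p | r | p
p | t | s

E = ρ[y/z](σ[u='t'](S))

Row counts bottom-up:
  S → 4
  σ[u='t'](S) → 3
  ρ[y/z](σ[u='t'](S)) → 3

|E| = 3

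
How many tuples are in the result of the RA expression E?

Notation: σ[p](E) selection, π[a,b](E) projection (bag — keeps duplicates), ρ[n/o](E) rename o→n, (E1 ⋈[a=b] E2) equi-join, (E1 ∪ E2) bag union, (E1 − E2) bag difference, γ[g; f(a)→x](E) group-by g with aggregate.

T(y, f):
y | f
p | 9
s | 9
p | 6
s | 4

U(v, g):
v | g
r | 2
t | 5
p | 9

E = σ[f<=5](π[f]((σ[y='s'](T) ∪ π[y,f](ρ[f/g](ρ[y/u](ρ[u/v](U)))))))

Stepwise |·|:
  T → 4
  σ[y='s'](T) → 2
  U → 3
  ρ[u/v](U) → 3
  ρ[y/u](ρ[u/v](U)) → 3
  ρ[f/g](ρ[y/u](ρ[u/v](U))) → 3
  π[y,f](ρ[f/g](ρ[y/u](ρ[u/v](U)))) → 3
  (σ[y='s'](T) ∪ π[y,f](ρ[f/g](ρ[y/u](ρ[u/v](U))))) → 5
  π[f]((σ[y='s'](T) ∪ π[y,f](ρ[f/g](ρ[y/u](ρ[u/v](U)))))) → 5
  σ[f<=5](π[f]((σ[y='s'](T) ∪ π[y,f](ρ[f/g](ρ[y/u](ρ[u/v](U))))))) → 3

|E| = 3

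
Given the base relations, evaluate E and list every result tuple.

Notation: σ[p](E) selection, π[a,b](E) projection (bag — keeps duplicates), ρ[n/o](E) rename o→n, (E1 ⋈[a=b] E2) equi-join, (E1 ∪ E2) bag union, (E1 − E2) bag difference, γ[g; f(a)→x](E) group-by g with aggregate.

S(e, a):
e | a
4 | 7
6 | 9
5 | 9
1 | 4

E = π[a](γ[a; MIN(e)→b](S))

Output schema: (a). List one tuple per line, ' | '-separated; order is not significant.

Row counts bottom-up:
  S → 4
  γ[a; MIN(e)→b](S) → 3
  π[a](γ[a; MIN(e)→b](S)) → 3

== RESULT ==
a
4
7
9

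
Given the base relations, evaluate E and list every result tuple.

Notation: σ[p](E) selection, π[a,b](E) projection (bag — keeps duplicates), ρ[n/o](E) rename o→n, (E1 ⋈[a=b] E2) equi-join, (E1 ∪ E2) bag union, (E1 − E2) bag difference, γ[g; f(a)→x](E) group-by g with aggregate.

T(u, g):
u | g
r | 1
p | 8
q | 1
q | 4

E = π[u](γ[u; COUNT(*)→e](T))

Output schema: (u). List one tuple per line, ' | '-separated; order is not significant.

Stepwise |·|:
  T → 4
  γ[u; COUNT(*)→e](T) → 3
  π[u](γ[u; COUNT(*)→e](T)) → 3

== RESULT ==
u
p
q
r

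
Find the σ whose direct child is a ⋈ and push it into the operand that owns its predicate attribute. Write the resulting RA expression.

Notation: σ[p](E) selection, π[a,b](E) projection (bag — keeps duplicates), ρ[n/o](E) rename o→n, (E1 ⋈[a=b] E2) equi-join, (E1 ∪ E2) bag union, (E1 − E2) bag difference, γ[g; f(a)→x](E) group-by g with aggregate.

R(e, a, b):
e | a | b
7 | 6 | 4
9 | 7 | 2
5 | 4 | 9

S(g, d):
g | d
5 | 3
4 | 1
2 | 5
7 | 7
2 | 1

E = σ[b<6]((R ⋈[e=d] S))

σ filters on b, owned by the left side.
E' = (σ[b<6](R) ⋈[e=d] S)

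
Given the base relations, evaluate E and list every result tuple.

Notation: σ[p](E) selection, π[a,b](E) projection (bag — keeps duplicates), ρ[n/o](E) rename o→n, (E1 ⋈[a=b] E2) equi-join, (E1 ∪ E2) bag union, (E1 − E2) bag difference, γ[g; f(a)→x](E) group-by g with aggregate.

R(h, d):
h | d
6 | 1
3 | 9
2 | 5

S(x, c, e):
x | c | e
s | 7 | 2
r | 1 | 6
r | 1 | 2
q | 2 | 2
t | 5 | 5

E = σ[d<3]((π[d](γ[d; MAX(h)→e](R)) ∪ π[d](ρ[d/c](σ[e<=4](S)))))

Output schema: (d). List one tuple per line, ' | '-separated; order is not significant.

Subexpression sizes:
  R → 3
  γ[d; MAX(h)→e](R) → 3
  π[d](γ[d; MAX(h)→e](R)) → 3
  S → 5
  σ[e<=4](S) → 3
  ρ[d/c](σ[e<=4](S)) → 3
  π[d](ρ[d/c](σ[e<=4](S))) → 3
  (π[d](γ[d; MAX(h)→e](R)) ∪ π[d](ρ[d/c](σ[e<=4](S)))) → 6
  σ[d<3]((π[d](γ[d; MAX(h)→e](R)) ∪ π[d](ρ[d/c](σ[e<=4](S))))) → 3

== RESULT ==
d
1
1
2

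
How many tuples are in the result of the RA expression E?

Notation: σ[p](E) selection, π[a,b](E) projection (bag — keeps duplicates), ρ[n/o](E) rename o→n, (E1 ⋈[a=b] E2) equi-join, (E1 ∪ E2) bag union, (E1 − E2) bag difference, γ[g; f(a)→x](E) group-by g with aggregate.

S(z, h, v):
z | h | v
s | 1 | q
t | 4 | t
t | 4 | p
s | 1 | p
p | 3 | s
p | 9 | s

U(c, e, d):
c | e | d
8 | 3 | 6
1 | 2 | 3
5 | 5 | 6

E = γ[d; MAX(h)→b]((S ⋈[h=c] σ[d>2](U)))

Per-node cardinality:
  S → 6
  U → 3
  σ[d>2](U) → 3
  (S ⋈[h=c] σ[d>2](U)) → 2
  γ[d; MAX(h)→b]((S ⋈[h=c] σ[d>2](U))) → 1

|E| = 1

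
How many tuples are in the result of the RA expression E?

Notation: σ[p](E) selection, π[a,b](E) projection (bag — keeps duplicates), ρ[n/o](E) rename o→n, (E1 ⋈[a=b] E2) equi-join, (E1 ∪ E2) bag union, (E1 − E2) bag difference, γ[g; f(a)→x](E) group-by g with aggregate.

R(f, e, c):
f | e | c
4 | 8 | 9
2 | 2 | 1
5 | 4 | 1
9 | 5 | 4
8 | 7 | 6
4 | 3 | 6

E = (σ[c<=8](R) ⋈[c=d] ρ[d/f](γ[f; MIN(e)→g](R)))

Subexpression sizes:
  R → 6
  σ[c<=8](R) → 5
  R → 6
  γ[f; MIN(e)→g](R) → 5
  ρ[d/f](γ[f; MIN(e)→g](R)) → 5
  (σ[c<=8](R) ⋈[c=d] ρ[d/f](γ[f; MIN(e)→g](R))) → 1

|E| = 1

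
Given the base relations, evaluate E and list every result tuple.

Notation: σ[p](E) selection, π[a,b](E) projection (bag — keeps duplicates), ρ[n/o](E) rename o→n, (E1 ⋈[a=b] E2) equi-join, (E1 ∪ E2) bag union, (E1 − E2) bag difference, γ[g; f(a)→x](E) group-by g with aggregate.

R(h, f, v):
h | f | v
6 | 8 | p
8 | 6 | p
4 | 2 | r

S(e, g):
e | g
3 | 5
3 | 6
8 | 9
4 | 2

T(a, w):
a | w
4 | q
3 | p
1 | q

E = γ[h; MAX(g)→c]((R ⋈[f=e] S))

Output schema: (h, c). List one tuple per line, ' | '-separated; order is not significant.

Per-node cardinality:
  R → 3
  S → 4
  (R ⋈[f=e] S) → 1
  γ[h; MAX(g)→c]((R ⋈[f=e] S)) → 1

== RESULT ==
h | c
6 | 9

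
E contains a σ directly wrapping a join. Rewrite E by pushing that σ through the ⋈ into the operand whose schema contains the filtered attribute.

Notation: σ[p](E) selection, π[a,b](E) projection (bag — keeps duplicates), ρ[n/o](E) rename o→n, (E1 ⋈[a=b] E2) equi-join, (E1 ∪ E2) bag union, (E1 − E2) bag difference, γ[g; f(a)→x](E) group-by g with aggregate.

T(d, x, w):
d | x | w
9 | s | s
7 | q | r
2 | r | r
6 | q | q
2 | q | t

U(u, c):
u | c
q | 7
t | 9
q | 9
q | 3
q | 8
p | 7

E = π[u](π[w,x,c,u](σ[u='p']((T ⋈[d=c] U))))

σ filters on u, owned by the right side.
E' = π[u](π[w,x,c,u]((T ⋈[d=c] σ[u='p'](U))))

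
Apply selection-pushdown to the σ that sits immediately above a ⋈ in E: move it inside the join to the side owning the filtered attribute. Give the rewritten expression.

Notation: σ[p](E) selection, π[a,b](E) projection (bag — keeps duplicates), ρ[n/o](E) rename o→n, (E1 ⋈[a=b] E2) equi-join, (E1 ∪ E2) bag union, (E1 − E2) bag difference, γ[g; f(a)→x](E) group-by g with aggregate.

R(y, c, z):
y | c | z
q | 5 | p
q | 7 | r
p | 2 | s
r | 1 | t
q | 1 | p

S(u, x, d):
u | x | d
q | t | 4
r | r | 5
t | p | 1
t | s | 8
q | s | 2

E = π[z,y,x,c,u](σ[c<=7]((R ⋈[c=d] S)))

σ filters on c, owned by the left side.
E' = π[z,y,x,c,u]((σ[c<=7](R) ⋈[c=d] S))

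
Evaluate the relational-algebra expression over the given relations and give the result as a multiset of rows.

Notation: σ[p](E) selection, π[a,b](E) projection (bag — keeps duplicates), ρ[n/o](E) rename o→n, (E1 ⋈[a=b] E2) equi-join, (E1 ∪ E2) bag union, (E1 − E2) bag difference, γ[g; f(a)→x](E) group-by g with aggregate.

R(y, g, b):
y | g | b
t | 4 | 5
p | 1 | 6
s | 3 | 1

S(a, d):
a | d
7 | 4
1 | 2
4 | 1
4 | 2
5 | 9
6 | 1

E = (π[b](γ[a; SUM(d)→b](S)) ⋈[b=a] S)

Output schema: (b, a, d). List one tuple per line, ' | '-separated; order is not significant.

Per-node cardinality:
  S → 6
  γ[a; SUM(d)→b](S) → 5
  π[b](γ[a; SUM(d)→b](S)) → 5
  S → 6
  (π[b](γ[a; SUM(d)→b](S)) ⋈[b=a] S) → 3

== RESULT ==
b | a | d
1 | 1 | 2
4 | 4 | 1
4 | 4 | 2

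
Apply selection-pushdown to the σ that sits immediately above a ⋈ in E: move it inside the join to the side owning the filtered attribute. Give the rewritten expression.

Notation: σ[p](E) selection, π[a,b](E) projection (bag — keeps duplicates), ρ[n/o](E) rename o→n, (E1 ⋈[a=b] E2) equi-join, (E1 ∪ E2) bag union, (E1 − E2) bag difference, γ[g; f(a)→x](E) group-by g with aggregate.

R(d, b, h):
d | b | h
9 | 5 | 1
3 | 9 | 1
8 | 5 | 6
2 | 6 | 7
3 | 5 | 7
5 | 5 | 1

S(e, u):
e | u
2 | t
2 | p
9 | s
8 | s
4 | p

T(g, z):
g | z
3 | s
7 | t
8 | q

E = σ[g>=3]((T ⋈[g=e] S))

σ filters on g, owned by the left side.
E' = (σ[g>=3](T) ⋈[g=e] S)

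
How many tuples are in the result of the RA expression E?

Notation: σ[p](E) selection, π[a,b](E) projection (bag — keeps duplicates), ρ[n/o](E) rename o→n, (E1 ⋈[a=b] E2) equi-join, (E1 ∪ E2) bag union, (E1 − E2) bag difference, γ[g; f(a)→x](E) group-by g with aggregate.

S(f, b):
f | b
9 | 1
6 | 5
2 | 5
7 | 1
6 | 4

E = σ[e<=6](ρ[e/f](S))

Subexpression sizes:
  S → 5
  ρ[e/f](S) → 5
  σ[e<=6](ρ[e/f](S)) → 3

|E| = 3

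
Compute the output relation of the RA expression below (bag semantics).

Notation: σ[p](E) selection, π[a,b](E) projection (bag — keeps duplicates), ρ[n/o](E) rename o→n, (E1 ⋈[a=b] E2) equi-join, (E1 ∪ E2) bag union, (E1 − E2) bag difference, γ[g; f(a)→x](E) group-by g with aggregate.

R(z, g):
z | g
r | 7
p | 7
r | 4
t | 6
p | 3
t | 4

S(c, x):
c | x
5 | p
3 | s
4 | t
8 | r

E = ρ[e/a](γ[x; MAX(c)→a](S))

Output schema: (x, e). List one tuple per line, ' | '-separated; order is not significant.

Row counts bottom-up:
  S → 4
  γ[x; MAX(c)→a](S) → 4
  ρ[e/a](γ[x; MAX(c)→a](S)) → 4

== RESULT ==
x | e
p | 5
r | 8
s | 3
t | 4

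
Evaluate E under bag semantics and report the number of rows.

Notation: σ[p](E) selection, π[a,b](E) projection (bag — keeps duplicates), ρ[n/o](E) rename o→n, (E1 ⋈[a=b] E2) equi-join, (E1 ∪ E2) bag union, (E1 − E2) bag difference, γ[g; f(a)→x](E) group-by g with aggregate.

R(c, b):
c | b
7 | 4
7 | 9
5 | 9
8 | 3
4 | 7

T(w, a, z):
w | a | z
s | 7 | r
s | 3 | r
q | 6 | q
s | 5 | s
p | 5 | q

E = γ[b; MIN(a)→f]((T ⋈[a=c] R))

Row counts bottom-up:
  T → 5
  R → 5
  (T ⋈[a=c] R) → 4
  γ[b; MIN(a)→f]((T ⋈[a=c] R)) → 2

|E| = 2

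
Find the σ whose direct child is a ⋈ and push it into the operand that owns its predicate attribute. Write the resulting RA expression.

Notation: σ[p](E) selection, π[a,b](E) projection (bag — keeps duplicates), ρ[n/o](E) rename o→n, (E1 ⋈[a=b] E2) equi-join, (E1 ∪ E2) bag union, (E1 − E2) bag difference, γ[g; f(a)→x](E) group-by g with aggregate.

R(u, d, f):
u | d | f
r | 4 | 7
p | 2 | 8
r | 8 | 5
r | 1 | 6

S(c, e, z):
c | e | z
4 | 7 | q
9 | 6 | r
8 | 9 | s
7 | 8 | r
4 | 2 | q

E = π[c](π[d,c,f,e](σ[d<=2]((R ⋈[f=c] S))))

σ filters on d, owned by the left side.
E' = π[c](π[d,c,f,e]((σ[d<=2](R) ⋈[f=c] S)))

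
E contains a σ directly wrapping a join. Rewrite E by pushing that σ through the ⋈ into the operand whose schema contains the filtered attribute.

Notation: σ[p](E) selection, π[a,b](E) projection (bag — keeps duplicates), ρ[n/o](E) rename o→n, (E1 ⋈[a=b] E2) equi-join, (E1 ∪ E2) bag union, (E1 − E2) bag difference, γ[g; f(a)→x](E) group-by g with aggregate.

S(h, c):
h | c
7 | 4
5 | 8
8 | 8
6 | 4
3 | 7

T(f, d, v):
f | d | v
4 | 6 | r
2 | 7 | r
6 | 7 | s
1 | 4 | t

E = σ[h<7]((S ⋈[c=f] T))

σ filters on h, owned by the left side.
E' = (σ[h<7](S) ⋈[c=f] T)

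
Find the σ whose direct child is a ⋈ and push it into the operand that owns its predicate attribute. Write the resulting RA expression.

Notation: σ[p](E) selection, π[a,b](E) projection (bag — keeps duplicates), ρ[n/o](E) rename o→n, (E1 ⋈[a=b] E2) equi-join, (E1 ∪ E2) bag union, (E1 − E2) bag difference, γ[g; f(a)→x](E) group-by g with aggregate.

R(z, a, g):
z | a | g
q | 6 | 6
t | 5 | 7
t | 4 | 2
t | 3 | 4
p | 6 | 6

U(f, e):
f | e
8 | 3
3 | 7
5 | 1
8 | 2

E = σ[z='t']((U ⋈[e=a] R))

σ filters on z, owned by the right side.
E' = (U ⋈[e=a] σ[z='t'](R))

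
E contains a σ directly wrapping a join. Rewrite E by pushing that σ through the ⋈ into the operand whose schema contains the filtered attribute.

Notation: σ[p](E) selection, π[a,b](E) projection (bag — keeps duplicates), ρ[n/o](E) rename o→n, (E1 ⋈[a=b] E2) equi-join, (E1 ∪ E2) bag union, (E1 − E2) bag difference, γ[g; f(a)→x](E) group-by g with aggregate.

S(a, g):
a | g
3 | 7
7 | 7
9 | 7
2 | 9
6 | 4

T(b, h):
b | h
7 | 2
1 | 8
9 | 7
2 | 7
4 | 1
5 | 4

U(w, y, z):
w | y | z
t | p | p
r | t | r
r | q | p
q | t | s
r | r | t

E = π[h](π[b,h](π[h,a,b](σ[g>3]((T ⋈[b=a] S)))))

σ filters on g, owned by the right side.
E' = π[h](π[b,h](π[h,a,b]((T ⋈[b=a] σ[g>3](S)))))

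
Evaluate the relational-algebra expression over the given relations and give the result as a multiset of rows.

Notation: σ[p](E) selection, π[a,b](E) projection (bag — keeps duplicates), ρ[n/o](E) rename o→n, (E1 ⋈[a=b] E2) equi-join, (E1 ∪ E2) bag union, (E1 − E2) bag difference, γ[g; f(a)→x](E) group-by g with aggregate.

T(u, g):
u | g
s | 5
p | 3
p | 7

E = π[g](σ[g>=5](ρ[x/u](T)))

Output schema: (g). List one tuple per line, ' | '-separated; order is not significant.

Per-node cardinality:
  T → 3
  ρ[x/u](T) → 3
  σ[g>=5](ρ[x/u](T)) → 2
  π[g](σ[g>=5](ρ[x/u](T))) → 2

== RESULT ==
g
5
7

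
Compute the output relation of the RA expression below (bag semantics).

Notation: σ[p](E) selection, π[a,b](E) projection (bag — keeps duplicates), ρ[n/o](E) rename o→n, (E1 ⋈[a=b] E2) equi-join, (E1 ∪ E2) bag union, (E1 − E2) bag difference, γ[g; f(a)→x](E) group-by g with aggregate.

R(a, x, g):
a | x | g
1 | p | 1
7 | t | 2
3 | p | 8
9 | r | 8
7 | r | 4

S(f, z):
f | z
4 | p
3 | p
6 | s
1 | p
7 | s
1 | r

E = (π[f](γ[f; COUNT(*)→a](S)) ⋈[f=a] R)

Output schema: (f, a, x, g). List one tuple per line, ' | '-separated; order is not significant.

Stepwise |·|:
  S → 6
  γ[f; COUNT(*)→a](S) → 5
  π[f](γ[f; COUNT(*)→a](S)) → 5
  R → 5
  (π[f](γ[f; COUNT(*)→a](S)) ⋈[f=a] R) → 4

== RESULT ==
f | a | x | g
1 | 1 | p | 1
3 | 3 | p | 8
7 | 7 | r | 4
7 | 7 | t | 2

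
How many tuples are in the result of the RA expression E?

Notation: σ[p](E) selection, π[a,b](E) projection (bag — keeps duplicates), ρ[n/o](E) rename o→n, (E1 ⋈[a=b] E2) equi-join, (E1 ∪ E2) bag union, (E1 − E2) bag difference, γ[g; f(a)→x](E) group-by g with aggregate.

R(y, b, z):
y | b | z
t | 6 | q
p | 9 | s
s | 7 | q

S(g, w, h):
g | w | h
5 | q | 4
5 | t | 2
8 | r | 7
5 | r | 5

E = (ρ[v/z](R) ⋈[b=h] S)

Stepwise |·|:
  R → 3
  ρ[v/z](R) → 3
  S → 4
  (ρ[v/z](R) ⋈[b=h] S) → 1

|E| = 1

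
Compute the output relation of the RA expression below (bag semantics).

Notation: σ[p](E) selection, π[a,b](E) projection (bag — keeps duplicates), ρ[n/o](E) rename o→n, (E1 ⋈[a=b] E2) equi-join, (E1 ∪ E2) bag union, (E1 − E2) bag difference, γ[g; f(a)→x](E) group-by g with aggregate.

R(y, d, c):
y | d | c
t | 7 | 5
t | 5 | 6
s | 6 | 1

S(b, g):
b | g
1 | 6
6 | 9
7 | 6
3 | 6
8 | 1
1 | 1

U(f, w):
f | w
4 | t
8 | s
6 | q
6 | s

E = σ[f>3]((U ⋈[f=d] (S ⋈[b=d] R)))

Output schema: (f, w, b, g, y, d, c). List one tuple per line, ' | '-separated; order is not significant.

Row counts bottom-up:
  U → 4
  S → 6
  R → 3
  (S ⋈[b=d] R) → 2
  (U ⋈[f=d] (S ⋈[b=d] R)) → 2
  σ[f>3]((U ⋈[f=d] (S ⋈[b=d] R))) → 2

== RESULT ==
f | w | b | g | y | d | c
6 | q | 6 | 9 | s | 6 | 1
6 | s | 6 | 9 | s | 6 | 1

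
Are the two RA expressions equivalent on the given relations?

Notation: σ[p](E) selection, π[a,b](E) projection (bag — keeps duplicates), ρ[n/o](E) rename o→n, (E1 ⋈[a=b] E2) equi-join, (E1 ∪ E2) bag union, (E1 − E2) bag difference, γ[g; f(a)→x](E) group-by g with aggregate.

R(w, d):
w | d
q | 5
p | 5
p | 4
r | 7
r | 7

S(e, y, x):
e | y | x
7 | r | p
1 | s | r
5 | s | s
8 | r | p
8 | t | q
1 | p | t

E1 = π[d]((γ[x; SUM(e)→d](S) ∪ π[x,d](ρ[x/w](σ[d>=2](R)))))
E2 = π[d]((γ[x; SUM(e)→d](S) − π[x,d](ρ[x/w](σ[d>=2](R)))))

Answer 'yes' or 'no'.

E1 row counts bottom-up:
  S → 6
  γ[x; SUM(e)→d](S) → 5
  R → 5
  σ[d>=2](R) → 5
  ρ[x/w](σ[d>=2](R)) → 5
  π[x,d](ρ[x/w](σ[d>=2](R))) → 5
  (γ[x; SUM(e)→d](S) ∪ π[x,d](ρ[x/w](σ[d>=2](R)))) → 10
  π[d]((γ[x; SUM(e)→d](S) ∪ π[x,d](ρ[x/w](σ[d>=2](R))))) → 10
E2 row counts bottom-up:
  S → 6
  γ[x; SUM(e)→d](S) → 5
  R → 5
  σ[d>=2](R) → 5
  ρ[x/w](σ[d>=2](R)) → 5
  π[x,d](ρ[x/w](σ[d>=2](R))) → 5
  (γ[x; SUM(e)→d](S) − π[x,d](ρ[x/w](σ[d>=2](R)))) → 5
  π[d]((γ[x; SUM(e)→d](S) − π[x,d](ρ[x/w](σ[d>=2](R))))) → 5

E1 result:
d
1
1
4
5
5
5
7
7
8
15
E2 result:
d
1
1
5
8
15
Witness: (5,) appears 3× in E1 but 1× in E2.

no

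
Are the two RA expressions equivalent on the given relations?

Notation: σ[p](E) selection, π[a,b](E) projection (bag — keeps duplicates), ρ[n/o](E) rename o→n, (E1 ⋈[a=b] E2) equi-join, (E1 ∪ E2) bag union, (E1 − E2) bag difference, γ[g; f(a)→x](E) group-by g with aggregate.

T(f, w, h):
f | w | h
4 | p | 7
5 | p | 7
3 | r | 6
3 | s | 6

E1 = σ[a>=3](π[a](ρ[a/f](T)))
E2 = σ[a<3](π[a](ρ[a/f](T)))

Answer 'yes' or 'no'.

E1 stepwise |·|:
  T → 4
  ρ[a/f](T) → 4
  π[a](ρ[a/f](T)) → 4
  σ[a>=3](π[a](ρ[a/f](T))) → 4
E2 stepwise |·|:
  T → 4
  ρ[a/f](T) → 4
  π[a](ρ[a/f](T)) → 4
  σ[a<3](π[a](ρ[a/f](T))) → 0

E1 result:
a
3
3
4
5
E2 result:
a
(0 rows)
Witness: (3,) appears 2× in E1 but 0× in E2.

no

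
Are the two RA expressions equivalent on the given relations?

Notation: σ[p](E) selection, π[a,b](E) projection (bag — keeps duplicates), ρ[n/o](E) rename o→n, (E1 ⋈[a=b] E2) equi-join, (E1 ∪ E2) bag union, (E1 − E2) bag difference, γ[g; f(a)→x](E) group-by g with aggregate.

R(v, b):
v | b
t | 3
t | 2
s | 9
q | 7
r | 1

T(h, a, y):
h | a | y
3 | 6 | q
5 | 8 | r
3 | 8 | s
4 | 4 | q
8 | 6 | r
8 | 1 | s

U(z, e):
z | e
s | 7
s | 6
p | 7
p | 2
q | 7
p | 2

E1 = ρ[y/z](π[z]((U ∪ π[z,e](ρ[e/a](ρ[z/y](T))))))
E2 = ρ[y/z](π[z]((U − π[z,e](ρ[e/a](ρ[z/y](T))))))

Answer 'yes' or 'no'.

E1 subexpression sizes:
  U → 6
  T → 6
  ρ[z/y](T) → 6
  ρ[e/a](ρ[z/y](T)) → 6
  π[z,e](ρ[e/a](ρ[z/y](T))) → 6
  (U ∪ π[z,e](ρ[e/a](ρ[z/y](T)))) → 12
  π[z]((U ∪ π[z,e](ρ[e/a](ρ[z/y](T))))) → 12
  ρ[y/z](π[z]((U ∪ π[z,e](ρ[e/a](ρ[z/y](T)))))) → 12
E2 subexpression sizes:
  U → 6
  T → 6
  ρ[z/y](T) → 6
  ρ[e/a](ρ[z/y](T)) → 6
  π[z,e](ρ[e/a](ρ[z/y](T))) → 6
  (U − π[z,e](ρ[e/a](ρ[z/y](T)))) → 6
  π[z]((U − π[z,e](ρ[e/a](ρ[z/y](T))))) → 6
  ρ[y/z](π[z]((U − π[z,e](ρ[e/a](ρ[z/y](T)))))) → 6

E1 result:
y
p
p
p
q
q
q
r
r
s
s
s
s
E2 result:
y
p
p
p
q
s
s
Witness: ('s',) appears 4× in E1 but 2× in E2.

no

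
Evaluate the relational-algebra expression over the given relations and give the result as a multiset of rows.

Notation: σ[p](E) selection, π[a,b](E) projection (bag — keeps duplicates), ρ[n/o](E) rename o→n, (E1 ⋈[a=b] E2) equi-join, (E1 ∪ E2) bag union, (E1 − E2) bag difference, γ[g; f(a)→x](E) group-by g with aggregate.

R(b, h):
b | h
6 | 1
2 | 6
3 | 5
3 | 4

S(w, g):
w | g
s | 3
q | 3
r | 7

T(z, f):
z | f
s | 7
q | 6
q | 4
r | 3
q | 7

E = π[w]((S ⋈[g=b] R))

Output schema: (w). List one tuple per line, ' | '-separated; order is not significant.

Subexpression sizes:
  S → 3
  R → 4
  (S ⋈[g=b] R) → 4
  π[w]((S ⋈[g=b] R)) → 4

== RESULT ==
w
q
q
s
s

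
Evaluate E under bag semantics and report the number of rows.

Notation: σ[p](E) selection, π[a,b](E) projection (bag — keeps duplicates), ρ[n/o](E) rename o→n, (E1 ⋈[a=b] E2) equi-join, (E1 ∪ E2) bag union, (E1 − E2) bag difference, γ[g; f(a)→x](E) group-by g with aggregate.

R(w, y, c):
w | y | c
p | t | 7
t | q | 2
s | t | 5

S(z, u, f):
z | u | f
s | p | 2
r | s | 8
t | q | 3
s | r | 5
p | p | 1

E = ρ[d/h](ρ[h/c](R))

Stepwise |·|:
  R → 3
  ρ[h/c](R) → 3
  ρ[d/h](ρ[h/c](R)) → 3

|E| = 3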